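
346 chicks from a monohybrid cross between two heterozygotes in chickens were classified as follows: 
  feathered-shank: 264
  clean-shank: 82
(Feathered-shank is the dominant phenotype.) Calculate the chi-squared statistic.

0.312

For a monohybrid cross between heterozygotes with complete dominance, the expected phenotypic ratio is 3:1.
Expected counts for N = 346 under a 3:1 ratio (total parts = 4):
  feathered-shank: 346 × 3/4 = 259.5
  clean-shank: 346 × 1/4 = 86.5
χ² = Σ (O − E)² / E
  feathered-shank: (264 − 259.5)² / 259.5 = 0.0780
  clean-shank: (82 − 86.5)² / 86.5 = 0.2341
χ² = 0.0780 + 0.2341 = 0.3121 ≈ 0.312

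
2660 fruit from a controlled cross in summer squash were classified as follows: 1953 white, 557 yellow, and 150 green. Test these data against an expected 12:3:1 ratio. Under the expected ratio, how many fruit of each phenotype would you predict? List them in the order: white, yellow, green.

1995, 498.75, 166.25

Under the 12:3:1 hypothesis (Σ ratio = 16, N = 2660):
  white: 2660 × 12/16 = 1995
  yellow: 2660 × 3/16 = 498.75
  green: 2660 × 1/16 = 166.25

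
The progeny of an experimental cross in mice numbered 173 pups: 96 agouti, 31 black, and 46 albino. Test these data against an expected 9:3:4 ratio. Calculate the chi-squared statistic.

The 9:3:4 ratio has 16 parts, so with N = 173 the expected counts are:
  agouti: 173 × 9/16 = 97.3125
  black: 173 × 3/16 = 32.4375
  albino: 173 × 4/16 = 43.25
χ² = Σ (O − E)² / E
  agouti: (96 − 97.3125)² / 97.3125 = 0.0177
  black: (31 − 32.4375)² / 32.4375 = 0.0637
  albino: (46 − 43.25)² / 43.25 = 0.1749
χ² = 0.0177 + 0.0637 + 0.1749 = 0.2563 ≈ 0.256

0.256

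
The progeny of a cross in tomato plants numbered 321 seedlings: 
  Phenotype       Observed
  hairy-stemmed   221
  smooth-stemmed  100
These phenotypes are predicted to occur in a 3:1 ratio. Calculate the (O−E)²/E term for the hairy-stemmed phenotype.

1.620

Total ratio parts = 4. Expected numbers out of 321:
  hairy-stemmed: 321 × 3/4 = 240.75
  smooth-stemmed: 321 × 1/4 = 80.25
Contribution of hairy-stemmed: (221 − 240.75)² / 240.75 = 1.6202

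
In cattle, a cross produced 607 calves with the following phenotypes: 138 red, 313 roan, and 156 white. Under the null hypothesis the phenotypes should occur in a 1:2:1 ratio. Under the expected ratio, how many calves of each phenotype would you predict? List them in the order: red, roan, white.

Total ratio parts = 4. Expected numbers out of 607:
  red: 607 × 1/4 = 151.75
  roan: 607 × 2/4 = 303.5
  white: 607 × 1/4 = 151.75

151.75, 303.5, 151.75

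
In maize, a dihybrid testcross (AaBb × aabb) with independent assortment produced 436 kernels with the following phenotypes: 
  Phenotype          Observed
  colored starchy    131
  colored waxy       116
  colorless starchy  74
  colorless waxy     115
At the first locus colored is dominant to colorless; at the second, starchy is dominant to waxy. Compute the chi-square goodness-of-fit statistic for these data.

A dihybrid testcross with independent assortment gives a 1:1:1:1 ratio.
Total ratio parts = 4. Expected numbers out of 436:
  colored starchy: 436 × 1/4 = 109
  colored waxy: 436 × 1/4 = 109
  colorless starchy: 436 × 1/4 = 109
  colorless waxy: 436 × 1/4 = 109
χ² = Σ (O − E)² / E
  colored starchy: (131 − 109)² / 109 = 4.4404
  colored waxy: (116 − 109)² / 109 = 0.4495
  colorless starchy: (74 − 109)² / 109 = 11.2385
  colorless waxy: (115 − 109)² / 109 = 0.3303
χ² = 4.4404 + 0.4495 + 11.2385 + 0.3303 = 16.4587 ≈ 16.459

16.459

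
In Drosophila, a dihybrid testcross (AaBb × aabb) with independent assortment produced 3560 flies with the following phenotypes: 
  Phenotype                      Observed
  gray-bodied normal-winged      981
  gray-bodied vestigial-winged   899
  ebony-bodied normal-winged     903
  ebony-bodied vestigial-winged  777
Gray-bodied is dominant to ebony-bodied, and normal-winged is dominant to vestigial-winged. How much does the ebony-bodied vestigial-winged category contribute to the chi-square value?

14.347

A dihybrid testcross with independent assortment gives a 1:1:1:1 ratio.
Expected counts for N = 3560 under a 1:1:1:1 ratio (total parts = 4):
  gray-bodied normal-winged: 3560 × 1/4 = 890
  gray-bodied vestigial-winged: 3560 × 1/4 = 890
  ebony-bodied normal-winged: 3560 × 1/4 = 890
  ebony-bodied vestigial-winged: 3560 × 1/4 = 890
Contribution of ebony-bodied vestigial-winged: (777 − 890)² / 890 = 14.3472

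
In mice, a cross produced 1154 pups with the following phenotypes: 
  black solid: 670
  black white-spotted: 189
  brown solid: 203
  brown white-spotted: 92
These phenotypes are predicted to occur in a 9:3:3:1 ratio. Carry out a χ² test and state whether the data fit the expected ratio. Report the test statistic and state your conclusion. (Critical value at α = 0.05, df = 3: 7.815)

Under the 9:3:3:1 hypothesis (Σ ratio = 16, N = 1154):
  black solid: 1154 × 9/16 = 649.125
  black white-spotted: 1154 × 3/16 = 216.375
  brown solid: 1154 × 3/16 = 216.375
  brown white-spotted: 1154 × 1/16 = 72.125
χ² = Σ (O − E)² / E
  black solid: (670 − 649.125)² / 649.125 = 0.6713
  black white-spotted: (189 − 216.375)² / 216.375 = 3.4634
  brown solid: (203 − 216.375)² / 216.375 = 0.8268
  brown white-spotted: (92 − 72.125)² / 72.125 = 5.4768
χ² = 0.6713 + 3.4634 + 0.8268 + 5.4768 = 10.4383 ≈ 10.438
Degrees of freedom = 4 − 1 = 3; critical value at α = 0.05 is 7.815.
Since 10.438 > 7.815, we reject the null hypothesis — the data do not fit the 9:3:3:1 ratio.

10.438; not consistent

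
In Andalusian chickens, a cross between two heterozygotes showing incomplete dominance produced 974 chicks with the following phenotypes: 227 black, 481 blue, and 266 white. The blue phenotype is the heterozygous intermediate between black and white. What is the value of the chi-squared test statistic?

3.271

With incomplete dominance, a heterozygote × heterozygote cross gives a 1:2:1 phenotypic ratio.
Total ratio parts = 4. Expected numbers out of 974:
  black: 974 × 1/4 = 243.5
  blue: 974 × 2/4 = 487
  white: 974 × 1/4 = 243.5
χ² = Σ (O − E)² / E
  black: (227 − 243.5)² / 243.5 = 1.1181
  blue: (481 − 487)² / 487 = 0.0739
  white: (266 − 243.5)² / 243.5 = 2.0791
χ² = 1.1181 + 0.0739 + 2.0791 = 3.2711 ≈ 3.271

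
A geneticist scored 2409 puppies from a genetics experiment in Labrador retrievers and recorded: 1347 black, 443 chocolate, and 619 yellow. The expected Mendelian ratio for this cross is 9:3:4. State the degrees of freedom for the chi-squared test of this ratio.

A goodness-of-fit test with 3 phenotype classes has df = 3 − 1 = 2.

2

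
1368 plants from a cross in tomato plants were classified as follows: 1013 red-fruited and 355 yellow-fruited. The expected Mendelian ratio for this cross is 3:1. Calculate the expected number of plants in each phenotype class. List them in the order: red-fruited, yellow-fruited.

The 3:1 ratio has 4 parts, so with N = 1368 the expected counts are:
  red-fruited: 1368 × 3/4 = 1026
  yellow-fruited: 1368 × 1/4 = 342

1026, 342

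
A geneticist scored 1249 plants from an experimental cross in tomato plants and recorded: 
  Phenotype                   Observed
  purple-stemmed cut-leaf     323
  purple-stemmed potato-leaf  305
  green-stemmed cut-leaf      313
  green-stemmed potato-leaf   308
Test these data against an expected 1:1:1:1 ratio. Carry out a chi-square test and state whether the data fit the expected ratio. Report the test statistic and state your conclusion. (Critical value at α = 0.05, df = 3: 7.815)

0.598; consistent

Expected counts for N = 1249 under a 1:1:1:1 ratio (total parts = 4):
  purple-stemmed cut-leaf: 1249 × 1/4 = 312.25
  purple-stemmed potato-leaf: 1249 × 1/4 = 312.25
  green-stemmed cut-leaf: 1249 × 1/4 = 312.25
  green-stemmed potato-leaf: 1249 × 1/4 = 312.25
χ² = Σ (O − E)² / E
  purple-stemmed cut-leaf: (323 − 312.25)² / 312.25 = 0.3701
  purple-stemmed potato-leaf: (305 − 312.25)² / 312.25 = 0.1683
  green-stemmed cut-leaf: (313 − 312.25)² / 312.25 = 0.0018
  green-stemmed potato-leaf: (308 − 312.25)² / 312.25 = 0.0578
χ² = 0.3701 + 0.1683 + 0.0018 + 0.0578 = 0.598
Degrees of freedom = 4 − 1 = 3; critical value at α = 0.05 is 7.815.
Since 0.598 < 7.815, we fail to reject the null hypothesis — the data are consistent with the 1:1:1:1 ratio.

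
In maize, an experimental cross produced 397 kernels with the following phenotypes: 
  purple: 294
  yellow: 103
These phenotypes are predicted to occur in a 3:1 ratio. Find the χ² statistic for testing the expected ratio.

The 3:1 ratio has 4 parts, so with N = 397 the expected counts are:
  purple: 397 × 3/4 = 297.75
  yellow: 397 × 1/4 = 99.25
χ² = Σ (O − E)² / E
  purple: (294 − 297.75)² / 297.75 = 0.0472
  yellow: (103 − 99.25)² / 99.25 = 0.1417
χ² = 0.0472 + 0.1417 = 0.1889 ≈ 0.189

0.189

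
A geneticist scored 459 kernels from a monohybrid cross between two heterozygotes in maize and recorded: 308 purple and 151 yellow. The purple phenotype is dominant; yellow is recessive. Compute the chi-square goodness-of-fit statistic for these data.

For a monohybrid cross between heterozygotes with complete dominance, the expected phenotypic ratio is 3:1.
Expected counts for N = 459 under a 3:1 ratio (total parts = 4):
  purple: 459 × 3/4 = 344.25
  yellow: 459 × 1/4 = 114.75
χ² = Σ (O − E)² / E
  purple: (308 − 344.25)² / 344.25 = 3.8172
  yellow: (151 − 114.75)² / 114.75 = 11.4515
χ² = 3.8172 + 11.4515 = 15.2687 ≈ 15.269

15.269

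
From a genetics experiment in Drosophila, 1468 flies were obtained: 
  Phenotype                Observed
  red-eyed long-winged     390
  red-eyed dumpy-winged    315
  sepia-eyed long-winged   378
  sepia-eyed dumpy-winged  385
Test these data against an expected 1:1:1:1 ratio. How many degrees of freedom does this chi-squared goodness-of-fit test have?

A goodness-of-fit test with 4 phenotype classes has df = 4 − 1 = 3.

3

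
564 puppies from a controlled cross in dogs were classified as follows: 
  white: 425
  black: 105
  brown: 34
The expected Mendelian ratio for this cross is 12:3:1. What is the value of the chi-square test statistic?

0.059

The 12:3:1 ratio has 16 parts, so with N = 564 the expected counts are:
  white: 564 × 12/16 = 423
  black: 564 × 3/16 = 105.75
  brown: 564 × 1/16 = 35.25
χ² = Σ (O − E)² / E
  white: (425 − 423)² / 423 = 0.0095
  black: (105 − 105.75)² / 105.75 = 0.0053
  brown: (34 − 35.25)² / 35.25 = 0.0443
χ² = 0.0095 + 0.0053 + 0.0443 = 0.0591 ≈ 0.059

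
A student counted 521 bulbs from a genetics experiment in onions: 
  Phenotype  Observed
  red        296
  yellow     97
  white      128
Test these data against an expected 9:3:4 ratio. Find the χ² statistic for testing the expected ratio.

Under the 9:3:4 hypothesis (Σ ratio = 16, N = 521):
  red: 521 × 9/16 = 293.0625
  yellow: 521 × 3/16 = 97.6875
  white: 521 × 4/16 = 130.25
χ² = Σ (O − E)² / E
  red: (296 − 293.0625)² / 293.0625 = 0.0294
  yellow: (97 − 97.6875)² / 97.6875 = 0.0048
  white: (128 − 130.25)² / 130.25 = 0.0389
χ² = 0.0294 + 0.0048 + 0.0389 = 0.0731 ≈ 0.073

0.073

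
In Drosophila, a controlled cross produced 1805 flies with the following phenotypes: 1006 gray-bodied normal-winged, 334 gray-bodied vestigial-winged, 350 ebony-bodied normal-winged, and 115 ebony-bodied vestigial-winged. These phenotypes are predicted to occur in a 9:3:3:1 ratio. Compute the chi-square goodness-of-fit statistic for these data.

0.581

The 9:3:3:1 ratio has 16 parts, so with N = 1805 the expected counts are:
  gray-bodied normal-winged: 1805 × 9/16 = 1015.3125
  gray-bodied vestigial-winged: 1805 × 3/16 = 338.4375
  ebony-bodied normal-winged: 1805 × 3/16 = 338.4375
  ebony-bodied vestigial-winged: 1805 × 1/16 = 112.8125
χ² = Σ (O − E)² / E
  gray-bodied normal-winged: (1006 − 1015.3125)² / 1015.3125 = 0.0854
  gray-bodied vestigial-winged: (334 − 338.4375)² / 338.4375 = 0.0582
  ebony-bodied normal-winged: (350 − 338.4375)² / 338.4375 = 0.3950
  ebony-bodied vestigial-winged: (115 − 112.8125)² / 112.8125 = 0.0424
χ² = 0.0854 + 0.0582 + 0.3950 + 0.0424 = 0.581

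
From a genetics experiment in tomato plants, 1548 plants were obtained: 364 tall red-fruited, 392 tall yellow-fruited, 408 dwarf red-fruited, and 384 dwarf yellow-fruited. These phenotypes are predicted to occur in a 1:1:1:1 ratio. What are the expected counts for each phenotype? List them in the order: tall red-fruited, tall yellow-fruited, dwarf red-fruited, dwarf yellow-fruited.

The 1:1:1:1 ratio has 4 parts, so with N = 1548 the expected counts are:
  tall red-fruited: 1548 × 1/4 = 387
  tall yellow-fruited: 1548 × 1/4 = 387
  dwarf red-fruited: 1548 × 1/4 = 387
  dwarf yellow-fruited: 1548 × 1/4 = 387

387, 387, 387, 387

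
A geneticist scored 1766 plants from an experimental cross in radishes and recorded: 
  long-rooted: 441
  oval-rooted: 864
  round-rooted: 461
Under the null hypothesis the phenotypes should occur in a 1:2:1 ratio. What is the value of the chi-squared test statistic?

Total ratio parts = 4. Expected numbers out of 1766:
  long-rooted: 1766 × 1/4 = 441.5
  oval-rooted: 1766 × 2/4 = 883
  round-rooted: 1766 × 1/4 = 441.5
χ² = Σ (O − E)² / E
  long-rooted: (441 − 441.5)² / 441.5 = 0.0006
  oval-rooted: (864 − 883)² / 883 = 0.4088
  round-rooted: (461 − 441.5)² / 441.5 = 0.8613
χ² = 0.0006 + 0.4088 + 0.8613 = 1.2707 ≈ 1.271

1.271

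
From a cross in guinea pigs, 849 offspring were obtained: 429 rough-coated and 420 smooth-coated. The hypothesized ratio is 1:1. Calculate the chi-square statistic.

Total ratio parts = 2. Expected numbers out of 849:
  rough-coated: 849 × 1/2 = 424.5
  smooth-coated: 849 × 1/2 = 424.5
χ² = Σ (O − E)² / E
  rough-coated: (429 − 424.5)² / 424.5 = 0.0477
  smooth-coated: (420 − 424.5)² / 424.5 = 0.0477
χ² = 0.0477 + 0.0477 = 0.0954 ≈ 0.095

0.095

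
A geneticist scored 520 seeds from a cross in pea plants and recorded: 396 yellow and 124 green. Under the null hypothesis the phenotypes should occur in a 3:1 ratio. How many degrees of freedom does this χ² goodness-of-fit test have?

A goodness-of-fit test with 2 phenotype classes has df = 2 − 1 = 1.

1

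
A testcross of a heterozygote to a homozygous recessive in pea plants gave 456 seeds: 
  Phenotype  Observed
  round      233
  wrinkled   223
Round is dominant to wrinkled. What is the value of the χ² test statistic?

A testcross of a heterozygote (Aa × aa) gives a 1:1 phenotypic ratio.
Under the 1:1 hypothesis (Σ ratio = 2, N = 456):
  round: 456 × 1/2 = 228
  wrinkled: 456 × 1/2 = 228
χ² = Σ (O − E)² / E
  round: (233 − 228)² / 228 = 0.1096
  wrinkled: (223 − 228)² / 228 = 0.1096
χ² = 0.1096 + 0.1096 = 0.2192 ≈ 0.219

0.219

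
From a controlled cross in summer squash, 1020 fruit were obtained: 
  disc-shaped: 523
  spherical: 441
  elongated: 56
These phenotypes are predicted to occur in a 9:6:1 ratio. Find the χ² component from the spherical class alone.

The 9:6:1 ratio has 16 parts, so with N = 1020 the expected counts are:
  disc-shaped: 1020 × 9/16 = 573.75
  spherical: 1020 × 6/16 = 382.5
  elongated: 1020 × 1/16 = 63.75
Contribution of spherical: (441 − 382.5)² / 382.5 = 8.9471

8.947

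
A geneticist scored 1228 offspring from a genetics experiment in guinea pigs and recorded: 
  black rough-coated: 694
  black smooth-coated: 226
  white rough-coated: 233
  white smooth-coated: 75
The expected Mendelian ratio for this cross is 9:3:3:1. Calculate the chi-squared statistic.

Expected counts for N = 1228 under a 9:3:3:1 ratio (total parts = 16):
  black rough-coated: 1228 × 9/16 = 690.75
  black smooth-coated: 1228 × 3/16 = 230.25
  white rough-coated: 1228 × 3/16 = 230.25
  white smooth-coated: 1228 × 1/16 = 76.75
χ² = Σ (O − E)² / E
  black rough-coated: (694 − 690.75)² / 690.75 = 0.0153
  black smooth-coated: (226 − 230.25)² / 230.25 = 0.0784
  white rough-coated: (233 − 230.25)² / 230.25 = 0.0328
  white smooth-coated: (75 − 76.75)² / 76.75 = 0.0399
χ² = 0.0153 + 0.0784 + 0.0328 + 0.0399 = 0.1664 ≈ 0.166

0.166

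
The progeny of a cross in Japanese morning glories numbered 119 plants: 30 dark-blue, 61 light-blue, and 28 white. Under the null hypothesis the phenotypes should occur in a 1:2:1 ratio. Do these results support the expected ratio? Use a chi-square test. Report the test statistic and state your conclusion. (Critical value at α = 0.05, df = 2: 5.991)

0.143; consistent

Under the 1:2:1 hypothesis (Σ ratio = 4, N = 119):
  dark-blue: 119 × 1/4 = 29.75
  light-blue: 119 × 2/4 = 59.5
  white: 119 × 1/4 = 29.75
χ² = Σ (O − E)² / E
  dark-blue: (30 − 29.75)² / 29.75 = 0.0021
  light-blue: (61 − 59.5)² / 59.5 = 0.0378
  white: (28 − 29.75)² / 29.75 = 0.1029
χ² = 0.0021 + 0.0378 + 0.1029 = 0.1428 ≈ 0.143
Degrees of freedom = 3 − 1 = 2; critical value at α = 0.05 is 5.991.
Since 0.143 < 5.991, we fail to reject the null hypothesis — the data are consistent with the 1:2:1 ratio.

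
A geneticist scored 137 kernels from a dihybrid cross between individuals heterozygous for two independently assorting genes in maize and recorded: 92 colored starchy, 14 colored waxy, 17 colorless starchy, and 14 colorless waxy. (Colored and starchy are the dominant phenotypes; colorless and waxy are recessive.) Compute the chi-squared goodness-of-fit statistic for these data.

A dihybrid F₂ with independent assortment and complete dominance at both loci gives a 9:3:3:1 phenotypic ratio.
The 9:3:3:1 ratio has 16 parts, so with N = 137 the expected counts are:
  colored starchy: 137 × 9/16 = 77.0625
  colored waxy: 137 × 3/16 = 25.6875
  colorless starchy: 137 × 3/16 = 25.6875
  colorless waxy: 137 × 1/16 = 8.5625
χ² = Σ (O − E)² / E
  colored starchy: (92 − 77.0625)² / 77.0625 = 2.8954
  colored waxy: (14 − 25.6875)² / 25.6875 = 5.3177
  colorless starchy: (17 − 25.6875)² / 25.6875 = 2.9381
  colorless waxy: (14 − 8.5625)² / 8.5625 = 3.4530
χ² = 2.8954 + 5.3177 + 2.9381 + 3.4530 = 14.6042 ≈ 14.604

14.604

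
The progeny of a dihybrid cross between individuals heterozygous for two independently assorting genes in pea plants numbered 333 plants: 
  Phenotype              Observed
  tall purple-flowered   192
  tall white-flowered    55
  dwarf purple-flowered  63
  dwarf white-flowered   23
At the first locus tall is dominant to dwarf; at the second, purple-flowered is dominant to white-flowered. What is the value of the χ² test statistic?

1.238

A dihybrid F₂ with independent assortment and complete dominance at both loci gives a 9:3:3:1 phenotypic ratio.
The 9:3:3:1 ratio has 16 parts, so with N = 333 the expected counts are:
  tall purple-flowered: 333 × 9/16 = 187.3125
  tall white-flowered: 333 × 3/16 = 62.4375
  dwarf purple-flowered: 333 × 3/16 = 62.4375
  dwarf white-flowered: 333 × 1/16 = 20.8125
χ² = Σ (O − E)² / E
  tall purple-flowered: (192 − 187.3125)² / 187.3125 = 0.1173
  tall white-flowered: (55 − 62.4375)² / 62.4375 = 0.8859
  dwarf purple-flowered: (63 − 62.4375)² / 62.4375 = 0.0051
  dwarf white-flowered: (23 − 20.8125)² / 20.8125 = 0.2299
χ² = 0.1173 + 0.8859 + 0.0051 + 0.2299 = 1.2382 ≈ 1.238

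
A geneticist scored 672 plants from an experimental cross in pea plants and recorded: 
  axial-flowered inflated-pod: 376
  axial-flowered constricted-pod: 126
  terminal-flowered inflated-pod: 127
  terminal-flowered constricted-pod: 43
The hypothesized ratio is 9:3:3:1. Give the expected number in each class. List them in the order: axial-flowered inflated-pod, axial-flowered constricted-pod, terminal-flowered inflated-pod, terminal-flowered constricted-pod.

Expected counts for N = 672 under a 9:3:3:1 ratio (total parts = 16):
  axial-flowered inflated-pod: 672 × 9/16 = 378
  axial-flowered constricted-pod: 672 × 3/16 = 126
  terminal-flowered inflated-pod: 672 × 3/16 = 126
  terminal-flowered constricted-pod: 672 × 1/16 = 42

378, 126, 126, 42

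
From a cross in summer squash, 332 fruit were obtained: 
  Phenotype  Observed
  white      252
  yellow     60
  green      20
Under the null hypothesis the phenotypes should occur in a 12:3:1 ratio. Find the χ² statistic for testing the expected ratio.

Expected counts for N = 332 under a 12:3:1 ratio (total parts = 16):
  white: 332 × 12/16 = 249
  yellow: 332 × 3/16 = 62.25
  green: 332 × 1/16 = 20.75
χ² = Σ (O − E)² / E
  white: (252 − 249)² / 249 = 0.0361
  yellow: (60 − 62.25)² / 62.25 = 0.0813
  green: (20 − 20.75)² / 20.75 = 0.0271
χ² = 0.0361 + 0.0813 + 0.0271 = 0.1445 ≈ 0.145

0.145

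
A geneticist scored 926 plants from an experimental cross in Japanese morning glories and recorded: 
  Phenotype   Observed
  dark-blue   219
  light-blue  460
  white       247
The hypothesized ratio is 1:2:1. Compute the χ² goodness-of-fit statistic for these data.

Expected counts for N = 926 under a 1:2:1 ratio (total parts = 4):
  dark-blue: 926 × 1/4 = 231.5
  light-blue: 926 × 2/4 = 463
  white: 926 × 1/4 = 231.5
χ² = Σ (O − E)² / E
  dark-blue: (219 − 231.5)² / 231.5 = 0.6749
  light-blue: (460 − 463)² / 463 = 0.0194
  white: (247 − 231.5)² / 231.5 = 1.0378
χ² = 0.6749 + 0.0194 + 1.0378 = 1.7321 ≈ 1.732

1.732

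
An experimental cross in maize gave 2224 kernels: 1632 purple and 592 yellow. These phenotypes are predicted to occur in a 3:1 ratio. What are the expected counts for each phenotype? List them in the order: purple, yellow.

1668, 556

Expected counts for N = 2224 under a 3:1 ratio (total parts = 4):
  purple: 2224 × 3/4 = 1668
  yellow: 2224 × 1/4 = 556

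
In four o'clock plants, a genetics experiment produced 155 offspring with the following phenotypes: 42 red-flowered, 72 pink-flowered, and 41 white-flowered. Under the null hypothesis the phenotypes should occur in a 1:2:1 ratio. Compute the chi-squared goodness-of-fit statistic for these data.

The 1:2:1 ratio has 4 parts, so with N = 155 the expected counts are:
  red-flowered: 155 × 1/4 = 38.75
  pink-flowered: 155 × 2/4 = 77.5
  white-flowered: 155 × 1/4 = 38.75
χ² = Σ (O − E)² / E
  red-flowered: (42 − 38.75)² / 38.75 = 0.2726
  pink-flowered: (72 − 77.5)² / 77.5 = 0.3903
  white-flowered: (41 − 38.75)² / 38.75 = 0.1306
χ² = 0.2726 + 0.3903 + 0.1306 = 0.7935 ≈ 0.794

0.794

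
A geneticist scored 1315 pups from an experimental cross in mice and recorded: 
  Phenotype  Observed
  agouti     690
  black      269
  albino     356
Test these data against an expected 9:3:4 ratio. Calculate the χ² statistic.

7.638

Under the 9:3:4 hypothesis (Σ ratio = 16, N = 1315):
  agouti: 1315 × 9/16 = 739.6875
  black: 1315 × 3/16 = 246.5625
  albino: 1315 × 4/16 = 328.75
χ² = Σ (O − E)² / E
  agouti: (690 − 739.6875)² / 739.6875 = 3.3377
  black: (269 − 246.5625)² / 246.5625 = 2.0418
  albino: (356 − 328.75)² / 328.75 = 2.2587
χ² = 3.3377 + 2.0418 + 2.2587 = 7.6382 ≈ 7.638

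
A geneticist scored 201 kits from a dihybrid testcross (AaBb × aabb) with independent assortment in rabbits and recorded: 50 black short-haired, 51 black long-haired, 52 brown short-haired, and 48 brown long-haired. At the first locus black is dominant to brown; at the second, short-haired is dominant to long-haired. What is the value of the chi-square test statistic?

0.174

A dihybrid testcross with independent assortment gives a 1:1:1:1 ratio.
Expected counts for N = 201 under a 1:1:1:1 ratio (total parts = 4):
  black short-haired: 201 × 1/4 = 50.25
  black long-haired: 201 × 1/4 = 50.25
  brown short-haired: 201 × 1/4 = 50.25
  brown long-haired: 201 × 1/4 = 50.25
χ² = Σ (O − E)² / E
  black short-haired: (50 − 50.25)² / 50.25 = 0.0012
  black long-haired: (51 − 50.25)² / 50.25 = 0.0112
  brown short-haired: (52 − 50.25)² / 50.25 = 0.0609
  brown long-haired: (48 − 50.25)² / 50.25 = 0.1007
χ² = 0.0012 + 0.0112 + 0.0609 + 0.1007 = 0.174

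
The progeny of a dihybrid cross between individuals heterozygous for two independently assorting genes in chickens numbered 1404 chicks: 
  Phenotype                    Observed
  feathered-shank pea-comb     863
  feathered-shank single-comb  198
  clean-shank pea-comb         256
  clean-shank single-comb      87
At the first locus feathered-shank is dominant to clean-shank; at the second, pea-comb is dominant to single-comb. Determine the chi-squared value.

A dihybrid F₂ with independent assortment and complete dominance at both loci gives a 9:3:3:1 phenotypic ratio.
Expected counts for N = 1404 under a 9:3:3:1 ratio (total parts = 16):
  feathered-shank pea-comb: 1404 × 9/16 = 789.75
  feathered-shank single-comb: 1404 × 3/16 = 263.25
  clean-shank pea-comb: 1404 × 3/16 = 263.25
  clean-shank single-comb: 1404 × 1/16 = 87.75
χ² = Σ (O − E)² / E
  feathered-shank pea-comb: (863 − 789.75)² / 789.75 = 6.7940
  feathered-shank single-comb: (198 − 263.25)² / 263.25 = 16.1731
  clean-shank pea-comb: (256 − 263.25)² / 263.25 = 0.1997
  clean-shank single-comb: (87 − 87.75)² / 87.75 = 0.0064
χ² = 6.7940 + 16.1731 + 0.1997 + 0.0064 = 23.1732 ≈ 23.173

23.173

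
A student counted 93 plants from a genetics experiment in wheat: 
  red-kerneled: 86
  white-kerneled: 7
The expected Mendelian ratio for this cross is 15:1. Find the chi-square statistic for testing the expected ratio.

Total ratio parts = 16. Expected numbers out of 93:
  red-kerneled: 93 × 15/16 = 87.1875
  white-kerneled: 93 × 1/16 = 5.8125
χ² = Σ (O − E)² / E
  red-kerneled: (86 − 87.1875)² / 87.1875 = 0.0162
  white-kerneled: (7 − 5.8125)² / 5.8125 = 0.2426
χ² = 0.0162 + 0.2426 = 0.2588 ≈ 0.259

0.259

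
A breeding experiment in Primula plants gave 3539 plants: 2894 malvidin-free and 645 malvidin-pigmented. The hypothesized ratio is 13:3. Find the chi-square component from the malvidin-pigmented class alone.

0.519

Under the 13:3 hypothesis (Σ ratio = 16, N = 3539):
  malvidin-free: 3539 × 13/16 = 2875.4375
  malvidin-pigmented: 3539 × 3/16 = 663.5625
Contribution of malvidin-pigmented: (645 − 663.5625)² / 663.5625 = 0.5193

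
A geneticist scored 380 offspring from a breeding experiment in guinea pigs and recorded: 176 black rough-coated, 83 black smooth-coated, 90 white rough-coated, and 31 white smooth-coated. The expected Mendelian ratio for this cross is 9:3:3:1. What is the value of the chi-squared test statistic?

Under the 9:3:3:1 hypothesis (Σ ratio = 16, N = 380):
  black rough-coated: 380 × 9/16 = 213.75
  black smooth-coated: 380 × 3/16 = 71.25
  white rough-coated: 380 × 3/16 = 71.25
  white smooth-coated: 380 × 1/16 = 23.75
χ² = Σ (O − E)² / E
  black rough-coated: (176 − 213.75)² / 213.75 = 6.6670
  black smooth-coated: (83 − 71.25)² / 71.25 = 1.9377
  white rough-coated: (90 − 71.25)² / 71.25 = 4.9342
  white smooth-coated: (31 − 23.75)² / 23.75 = 2.2132
χ² = 6.6670 + 1.9377 + 4.9342 + 2.2132 = 15.7521 ≈ 15.752

15.752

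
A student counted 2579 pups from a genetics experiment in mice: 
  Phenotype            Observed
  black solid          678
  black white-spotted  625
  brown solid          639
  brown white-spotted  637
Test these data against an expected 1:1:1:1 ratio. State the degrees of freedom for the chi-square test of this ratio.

3

A goodness-of-fit test with 4 phenotype classes has df = 4 − 1 = 3.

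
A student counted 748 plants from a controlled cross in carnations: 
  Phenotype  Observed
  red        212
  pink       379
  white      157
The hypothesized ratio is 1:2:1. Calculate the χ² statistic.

The 1:2:1 ratio has 4 parts, so with N = 748 the expected counts are:
  red: 748 × 1/4 = 187
  pink: 748 × 2/4 = 374
  white: 748 × 1/4 = 187
χ² = Σ (O − E)² / E
  red: (212 − 187)² / 187 = 3.3422
  pink: (379 − 374)² / 374 = 0.0668
  white: (157 − 187)² / 187 = 4.8128
χ² = 3.3422 + 0.0668 + 4.8128 = 8.2218 ≈ 8.222

8.222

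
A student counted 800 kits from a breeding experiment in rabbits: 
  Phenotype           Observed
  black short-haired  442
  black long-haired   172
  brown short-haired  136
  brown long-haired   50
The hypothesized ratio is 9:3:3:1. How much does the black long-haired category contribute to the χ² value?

3.227

The 9:3:3:1 ratio has 16 parts, so with N = 800 the expected counts are:
  black short-haired: 800 × 9/16 = 450
  black long-haired: 800 × 3/16 = 150
  brown short-haired: 800 × 3/16 = 150
  brown long-haired: 800 × 1/16 = 50
Contribution of black long-haired: (172 − 150)² / 150 = 3.2267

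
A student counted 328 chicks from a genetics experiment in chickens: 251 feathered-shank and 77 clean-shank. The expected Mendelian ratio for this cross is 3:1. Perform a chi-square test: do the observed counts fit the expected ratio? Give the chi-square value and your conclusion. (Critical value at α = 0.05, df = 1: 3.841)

0.407; consistent

Under the 3:1 hypothesis (Σ ratio = 4, N = 328):
  feathered-shank: 328 × 3/4 = 246
  clean-shank: 328 × 1/4 = 82
χ² = Σ (O − E)² / E
  feathered-shank: (251 − 246)² / 246 = 0.1016
  clean-shank: (77 − 82)² / 82 = 0.3049
χ² = 0.1016 + 0.3049 = 0.4065 ≈ 0.407
Degrees of freedom = 2 − 1 = 1; critical value at α = 0.05 is 3.841.
Since 0.407 < 3.841, we fail to reject the null hypothesis — the data are consistent with the 3:1 ratio.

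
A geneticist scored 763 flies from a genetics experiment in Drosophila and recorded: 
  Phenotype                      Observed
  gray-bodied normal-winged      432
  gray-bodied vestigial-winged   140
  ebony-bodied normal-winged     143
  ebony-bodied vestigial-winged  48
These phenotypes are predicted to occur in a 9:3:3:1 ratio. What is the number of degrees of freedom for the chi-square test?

A goodness-of-fit test with 4 phenotype classes has df = 4 − 1 = 3.

3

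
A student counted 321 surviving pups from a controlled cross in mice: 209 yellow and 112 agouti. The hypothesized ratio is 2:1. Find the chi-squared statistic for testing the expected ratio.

Total ratio parts = 3. Expected numbers out of 321:
  yellow: 321 × 2/3 = 214
  agouti: 321 × 1/3 = 107
χ² = Σ (O − E)² / E
  yellow: (209 − 214)² / 214 = 0.1168
  agouti: (112 − 107)² / 107 = 0.2336
χ² = 0.1168 + 0.2336 = 0.3504 ≈ 0.350

0.350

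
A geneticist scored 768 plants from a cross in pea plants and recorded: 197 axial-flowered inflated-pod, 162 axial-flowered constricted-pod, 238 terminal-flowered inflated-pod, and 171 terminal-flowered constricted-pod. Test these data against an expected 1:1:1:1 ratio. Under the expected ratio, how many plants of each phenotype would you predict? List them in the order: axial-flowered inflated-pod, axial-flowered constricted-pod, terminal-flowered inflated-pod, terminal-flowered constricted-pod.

192, 192, 192, 192

The 1:1:1:1 ratio has 4 parts, so with N = 768 the expected counts are:
  axial-flowered inflated-pod: 768 × 1/4 = 192
  axial-flowered constricted-pod: 768 × 1/4 = 192
  terminal-flowered inflated-pod: 768 × 1/4 = 192
  terminal-flowered constricted-pod: 768 × 1/4 = 192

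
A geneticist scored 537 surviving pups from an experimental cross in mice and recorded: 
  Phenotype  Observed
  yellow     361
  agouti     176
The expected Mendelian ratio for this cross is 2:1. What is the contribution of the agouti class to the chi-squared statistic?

0.050

Total ratio parts = 3. Expected numbers out of 537:
  yellow: 537 × 2/3 = 358
  agouti: 537 × 1/3 = 179
Contribution of agouti: (176 − 179)² / 179 = 0.0503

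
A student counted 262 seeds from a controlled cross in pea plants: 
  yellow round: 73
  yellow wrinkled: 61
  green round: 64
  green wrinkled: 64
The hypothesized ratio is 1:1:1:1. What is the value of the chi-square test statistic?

1.237

Under the 1:1:1:1 hypothesis (Σ ratio = 4, N = 262):
  yellow round: 262 × 1/4 = 65.5
  yellow wrinkled: 262 × 1/4 = 65.5
  green round: 262 × 1/4 = 65.5
  green wrinkled: 262 × 1/4 = 65.5
χ² = Σ (O − E)² / E
  yellow round: (73 − 65.5)² / 65.5 = 0.8588
  yellow wrinkled: (61 − 65.5)² / 65.5 = 0.3092
  green round: (64 − 65.5)² / 65.5 = 0.0344
  green wrinkled: (64 − 65.5)² / 65.5 = 0.0344
χ² = 0.8588 + 0.3092 + 0.0344 + 0.0344 = 1.2368 ≈ 1.237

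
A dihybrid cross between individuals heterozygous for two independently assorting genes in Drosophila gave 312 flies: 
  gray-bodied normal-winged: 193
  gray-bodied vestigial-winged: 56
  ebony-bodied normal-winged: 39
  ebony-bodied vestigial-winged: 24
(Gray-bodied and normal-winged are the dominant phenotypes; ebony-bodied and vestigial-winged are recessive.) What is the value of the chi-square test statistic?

A dihybrid F₂ with independent assortment and complete dominance at both loci gives a 9:3:3:1 phenotypic ratio.
The 9:3:3:1 ratio has 16 parts, so with N = 312 the expected counts are:
  gray-bodied normal-winged: 312 × 9/16 = 175.5
  gray-bodied vestigial-winged: 312 × 3/16 = 58.5
  ebony-bodied normal-winged: 312 × 3/16 = 58.5
  ebony-bodied vestigial-winged: 312 × 1/16 = 19.5
χ² = Σ (O − E)² / E
  gray-bodied normal-winged: (193 − 175.5)² / 175.5 = 1.7450
  gray-bodied vestigial-winged: (56 − 58.5)² / 58.5 = 0.1068
  ebony-bodied normal-winged: (39 − 58.5)² / 58.5 = 6.5000
  ebony-bodied vestigial-winged: (24 − 19.5)² / 19.5 = 1.0385
χ² = 1.7450 + 0.1068 + 6.5000 + 1.0385 = 9.3903 ≈ 9.390

9.390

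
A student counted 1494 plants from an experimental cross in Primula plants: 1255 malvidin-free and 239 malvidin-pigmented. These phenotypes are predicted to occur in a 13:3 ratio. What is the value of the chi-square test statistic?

The 13:3 ratio has 16 parts, so with N = 1494 the expected counts are:
  malvidin-free: 1494 × 13/16 = 1213.875
  malvidin-pigmented: 1494 × 3/16 = 280.125
χ² = Σ (O − E)² / E
  malvidin-free: (1255 − 1213.875)² / 1213.875 = 1.3933
  malvidin-pigmented: (239 − 280.125)² / 280.125 = 6.0375
χ² = 1.3933 + 6.0375 = 7.4308 ≈ 7.431

7.431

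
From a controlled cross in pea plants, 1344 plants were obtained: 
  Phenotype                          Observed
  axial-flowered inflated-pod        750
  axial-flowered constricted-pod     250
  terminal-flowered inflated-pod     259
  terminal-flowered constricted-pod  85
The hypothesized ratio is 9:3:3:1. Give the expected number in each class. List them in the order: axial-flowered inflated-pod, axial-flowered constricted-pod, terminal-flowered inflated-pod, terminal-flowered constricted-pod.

Total ratio parts = 16. Expected numbers out of 1344:
  axial-flowered inflated-pod: 1344 × 9/16 = 756
  axial-flowered constricted-pod: 1344 × 3/16 = 252
  terminal-flowered inflated-pod: 1344 × 3/16 = 252
  terminal-flowered constricted-pod: 1344 × 1/16 = 84

756, 252, 252, 84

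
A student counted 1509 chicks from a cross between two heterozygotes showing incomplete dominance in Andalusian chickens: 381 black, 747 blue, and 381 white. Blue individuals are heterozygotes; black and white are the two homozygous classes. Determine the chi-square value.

0.149

With incomplete dominance, a heterozygote × heterozygote cross gives a 1:2:1 phenotypic ratio.
The 1:2:1 ratio has 4 parts, so with N = 1509 the expected counts are:
  black: 1509 × 1/4 = 377.25
  blue: 1509 × 2/4 = 754.5
  white: 1509 × 1/4 = 377.25
χ² = Σ (O − E)² / E
  black: (381 − 377.25)² / 377.25 = 0.0373
  blue: (747 − 754.5)² / 754.5 = 0.0746
  white: (381 − 377.25)² / 377.25 = 0.0373
χ² = 0.0373 + 0.0746 + 0.0373 = 0.1492 ≈ 0.149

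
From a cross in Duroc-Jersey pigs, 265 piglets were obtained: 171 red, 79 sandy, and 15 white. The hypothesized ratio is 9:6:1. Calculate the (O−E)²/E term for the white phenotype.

The 9:6:1 ratio has 16 parts, so with N = 265 the expected counts are:
  red: 265 × 9/16 = 149.0625
  sandy: 265 × 6/16 = 99.375
  white: 265 × 1/16 = 16.5625
Contribution of white: (15 − 16.5625)² / 16.5625 = 0.1474

0.147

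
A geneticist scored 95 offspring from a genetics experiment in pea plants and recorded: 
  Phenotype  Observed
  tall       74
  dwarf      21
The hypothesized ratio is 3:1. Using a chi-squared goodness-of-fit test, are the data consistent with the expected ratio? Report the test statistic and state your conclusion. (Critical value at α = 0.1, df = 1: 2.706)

Expected counts for N = 95 under a 3:1 ratio (total parts = 4):
  tall: 95 × 3/4 = 71.25
  dwarf: 95 × 1/4 = 23.75
χ² = Σ (O − E)² / E
  tall: (74 − 71.25)² / 71.25 = 0.1061
  dwarf: (21 − 23.75)² / 23.75 = 0.3184
χ² = 0.1061 + 0.3184 = 0.4245 ≈ 0.425
Degrees of freedom = 2 − 1 = 1; critical value at α = 0.1 is 2.706.
Since 0.425 < 2.706, we fail to reject the null hypothesis — the data are consistent with the 3:1 ratio.

0.425; consistent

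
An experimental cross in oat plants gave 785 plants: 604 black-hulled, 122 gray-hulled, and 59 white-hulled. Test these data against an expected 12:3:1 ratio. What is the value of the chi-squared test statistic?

6.718

Expected counts for N = 785 under a 12:3:1 ratio (total parts = 16):
  black-hulled: 785 × 12/16 = 588.75
  gray-hulled: 785 × 3/16 = 147.1875
  white-hulled: 785 × 1/16 = 49.0625
χ² = Σ (O − E)² / E
  black-hulled: (604 − 588.75)² / 588.75 = 0.3950
  gray-hulled: (122 − 147.1875)² / 147.1875 = 4.3102
  white-hulled: (59 − 49.0625)² / 49.0625 = 2.0128
χ² = 0.3950 + 4.3102 + 2.0128 = 6.718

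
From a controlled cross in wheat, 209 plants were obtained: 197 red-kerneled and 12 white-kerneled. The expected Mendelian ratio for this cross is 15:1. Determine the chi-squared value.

0.092

Total ratio parts = 16. Expected numbers out of 209:
  red-kerneled: 209 × 15/16 = 195.9375
  white-kerneled: 209 × 1/16 = 13.0625
χ² = Σ (O − E)² / E
  red-kerneled: (197 − 195.9375)² / 195.9375 = 0.0058
  white-kerneled: (12 − 13.0625)² / 13.0625 = 0.0864
χ² = 0.0058 + 0.0864 = 0.0922 ≈ 0.092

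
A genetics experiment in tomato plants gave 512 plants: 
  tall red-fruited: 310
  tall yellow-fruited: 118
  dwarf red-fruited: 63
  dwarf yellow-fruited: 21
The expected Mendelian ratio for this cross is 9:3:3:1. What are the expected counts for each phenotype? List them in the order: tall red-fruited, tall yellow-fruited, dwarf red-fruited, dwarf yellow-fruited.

The 9:3:3:1 ratio has 16 parts, so with N = 512 the expected counts are:
  tall red-fruited: 512 × 9/16 = 288
  tall yellow-fruited: 512 × 3/16 = 96
  dwarf red-fruited: 512 × 3/16 = 96
  dwarf yellow-fruited: 512 × 1/16 = 32

288, 96, 96, 32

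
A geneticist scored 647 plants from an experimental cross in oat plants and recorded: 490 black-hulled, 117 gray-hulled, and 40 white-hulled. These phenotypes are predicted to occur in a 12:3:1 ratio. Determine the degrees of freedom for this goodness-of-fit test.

2

A goodness-of-fit test with 3 phenotype classes has df = 3 − 1 = 2.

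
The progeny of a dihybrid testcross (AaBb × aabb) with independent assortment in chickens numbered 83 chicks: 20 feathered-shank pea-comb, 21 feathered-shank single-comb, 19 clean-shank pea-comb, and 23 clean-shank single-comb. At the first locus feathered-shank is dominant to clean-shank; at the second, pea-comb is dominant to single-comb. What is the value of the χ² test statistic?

0.422

A dihybrid testcross with independent assortment gives a 1:1:1:1 ratio.
The 1:1:1:1 ratio has 4 parts, so with N = 83 the expected counts are:
  feathered-shank pea-comb: 83 × 1/4 = 20.75
  feathered-shank single-comb: 83 × 1/4 = 20.75
  clean-shank pea-comb: 83 × 1/4 = 20.75
  clean-shank single-comb: 83 × 1/4 = 20.75
χ² = Σ (O − E)² / E
  feathered-shank pea-comb: (20 − 20.75)² / 20.75 = 0.0271
  feathered-shank single-comb: (21 − 20.75)² / 20.75 = 0.0030
  clean-shank pea-comb: (19 − 20.75)² / 20.75 = 0.1476
  clean-shank single-comb: (23 − 20.75)² / 20.75 = 0.2440
χ² = 0.0271 + 0.0030 + 0.1476 + 0.2440 = 0.4217 ≈ 0.422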